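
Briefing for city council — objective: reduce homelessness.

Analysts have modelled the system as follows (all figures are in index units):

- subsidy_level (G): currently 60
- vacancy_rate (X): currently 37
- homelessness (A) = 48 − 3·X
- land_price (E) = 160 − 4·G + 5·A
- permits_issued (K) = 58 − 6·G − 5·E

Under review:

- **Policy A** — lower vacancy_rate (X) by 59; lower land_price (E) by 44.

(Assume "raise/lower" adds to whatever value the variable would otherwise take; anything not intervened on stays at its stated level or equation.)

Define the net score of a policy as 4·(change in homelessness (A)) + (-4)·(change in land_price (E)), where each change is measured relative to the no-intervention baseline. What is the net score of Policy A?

-2656

Baseline:
  G = 60
  X = 37
  A = 48 − 3·37 = -63
  E = 160 − 4·60 + 5·(-63) = -395
Policy A (X − 59, E − 44):
  G = 60
  X = 37 − 59 = -22
  A = 48 − 3·(-22) = 114
  E = 160 − 4·60 + 5·114 (−44 from intervention) = 446
ΔA = 114 − (-63) = 177; ΔE = 446 − (-395) = 841
Score = 4·177 + (-4)·841 = -2656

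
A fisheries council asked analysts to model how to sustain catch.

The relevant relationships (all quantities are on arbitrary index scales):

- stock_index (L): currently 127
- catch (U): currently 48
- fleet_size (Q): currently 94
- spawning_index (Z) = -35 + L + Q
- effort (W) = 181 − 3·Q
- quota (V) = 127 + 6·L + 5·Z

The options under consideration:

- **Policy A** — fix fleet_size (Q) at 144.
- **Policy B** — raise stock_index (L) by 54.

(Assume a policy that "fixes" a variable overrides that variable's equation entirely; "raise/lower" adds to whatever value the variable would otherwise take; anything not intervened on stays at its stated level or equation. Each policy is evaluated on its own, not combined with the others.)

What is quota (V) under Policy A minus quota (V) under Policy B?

-344

Policy A (Q := 144):
  L = 127
  Q = 144
  Z = -35 + 127 + 144 = 236
  V = 127 + 6·127 + 5·236 = 2069
Policy B (L + 54):
  L = 127 + 54 = 181
  Q = 94
  Z = -35 + 181 + 94 = 240
  V = 127 + 6·181 + 5·240 = 2413
V: 2069 − 2413 = -344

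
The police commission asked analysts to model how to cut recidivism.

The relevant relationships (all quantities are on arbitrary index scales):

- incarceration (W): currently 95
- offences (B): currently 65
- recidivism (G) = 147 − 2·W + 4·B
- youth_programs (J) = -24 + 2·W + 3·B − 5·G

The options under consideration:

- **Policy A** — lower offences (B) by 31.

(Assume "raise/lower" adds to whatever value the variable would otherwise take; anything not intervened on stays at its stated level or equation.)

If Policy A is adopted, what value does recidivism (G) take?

93

Policy A (B − 31):
  W = 95
  B = 65 − 31 = 34
  G = 147 − 2·95 + 4·34 = 93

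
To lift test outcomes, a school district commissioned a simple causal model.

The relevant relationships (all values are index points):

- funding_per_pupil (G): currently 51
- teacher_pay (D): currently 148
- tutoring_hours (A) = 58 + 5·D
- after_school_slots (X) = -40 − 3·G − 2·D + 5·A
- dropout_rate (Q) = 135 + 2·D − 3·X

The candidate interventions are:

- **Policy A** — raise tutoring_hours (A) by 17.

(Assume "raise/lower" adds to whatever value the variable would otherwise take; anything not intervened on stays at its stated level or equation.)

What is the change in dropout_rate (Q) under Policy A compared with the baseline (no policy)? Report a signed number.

Baseline:
  G = 51
  D = 148
  A = 58 + 5·148 = 798
  X = -40 − 3·51 − 2·148 + 5·798 = 3501
  Q = 135 + 2·148 − 3·3501 = -10072
Policy A (A + 17):
  G = 51
  D = 148
  A = 58 + 5·148 (+17 from intervention) = 815
  X = -40 − 3·51 − 2·148 + 5·815 = 3586
  Q = 135 + 2·148 − 3·3586 = -10327
Change in Q: -10327 − (-10072) = -255

-255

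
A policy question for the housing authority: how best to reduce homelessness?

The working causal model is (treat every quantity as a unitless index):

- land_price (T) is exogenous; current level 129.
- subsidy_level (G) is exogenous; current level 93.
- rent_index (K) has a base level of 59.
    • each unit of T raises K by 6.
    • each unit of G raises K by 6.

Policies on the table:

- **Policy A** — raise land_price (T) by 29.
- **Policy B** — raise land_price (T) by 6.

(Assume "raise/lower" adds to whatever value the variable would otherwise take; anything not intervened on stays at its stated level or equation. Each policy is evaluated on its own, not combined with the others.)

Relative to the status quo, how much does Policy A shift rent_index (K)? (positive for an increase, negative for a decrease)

174

Baseline:
  T = 129
  G = 93
  K = 59 + 6·129 + 6·93 = 1391
Policy A (T + 29):
  T = 129 + 29 = 158
  G = 93
  K = 59 + 6·158 + 6·93 = 1565
Change in K: 1565 − 1391 = 174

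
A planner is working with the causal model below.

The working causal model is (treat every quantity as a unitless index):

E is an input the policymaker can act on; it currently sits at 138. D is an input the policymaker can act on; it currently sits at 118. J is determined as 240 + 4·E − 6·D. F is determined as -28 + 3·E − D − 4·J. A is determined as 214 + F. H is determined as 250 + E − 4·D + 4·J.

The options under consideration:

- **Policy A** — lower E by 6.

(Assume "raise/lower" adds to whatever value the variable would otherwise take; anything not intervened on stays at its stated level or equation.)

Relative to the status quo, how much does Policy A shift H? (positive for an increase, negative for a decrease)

-102

Baseline:
  E = 138
  D = 118
  J = 240 + 4·138 − 6·118 = 84
  H = 250 + 138 − 4·118 + 4·84 = 252
Policy A (E − 6):
  E = 138 − 6 = 132
  D = 118
  J = 240 + 4·132 − 6·118 = 60
  H = 250 + 132 − 4·118 + 4·60 = 150
Change in H: 150 − 252 = -102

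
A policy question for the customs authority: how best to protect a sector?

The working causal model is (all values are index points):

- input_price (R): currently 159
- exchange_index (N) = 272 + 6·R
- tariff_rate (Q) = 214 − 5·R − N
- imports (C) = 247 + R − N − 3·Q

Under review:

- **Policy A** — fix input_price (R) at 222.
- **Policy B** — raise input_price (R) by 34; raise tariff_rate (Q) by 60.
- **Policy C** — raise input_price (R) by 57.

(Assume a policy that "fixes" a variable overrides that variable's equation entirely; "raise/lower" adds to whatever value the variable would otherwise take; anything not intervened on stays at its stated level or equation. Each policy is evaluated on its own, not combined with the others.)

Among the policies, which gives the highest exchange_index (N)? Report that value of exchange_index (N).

Policy A (R := 222):
  R = 222
  N = 272 + 6·222 = 1604
Policy B (R + 34, Q + 60):
  R = 159 + 34 = 193
  N = 272 + 6·193 = 1430
Policy C (R + 57):
  R = 159 + 57 = 216
  N = 272 + 6·216 = 1568
Comparing — Policy A: N=1604, Policy B: N=1430, Policy C: N=1568. Highest is 1604 (Policy A).

1604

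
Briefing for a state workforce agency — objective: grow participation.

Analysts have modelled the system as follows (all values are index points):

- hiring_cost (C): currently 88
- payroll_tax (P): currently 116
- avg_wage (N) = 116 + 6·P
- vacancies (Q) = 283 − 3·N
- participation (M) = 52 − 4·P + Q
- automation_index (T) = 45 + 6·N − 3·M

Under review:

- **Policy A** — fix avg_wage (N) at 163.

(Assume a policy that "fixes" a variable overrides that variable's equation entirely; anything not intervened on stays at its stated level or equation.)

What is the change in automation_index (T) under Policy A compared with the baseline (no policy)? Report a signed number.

-9735

Baseline:
  P = 116
  N = 116 + 6·116 = 812
  Q = 283 − 3·812 = -2153
  M = 52 − 4·116 + (-2153) = -2565
  T = 45 + 6·812 − 3·(-2565) = 12612
Policy A (N := 163):
  P = 116
  N = 163
  Q = 283 − 3·163 = -206
  M = 52 − 4·116 + (-206) = -618
  T = 45 + 6·163 − 3·(-618) = 2877
Change in T: 2877 − 12612 = -9735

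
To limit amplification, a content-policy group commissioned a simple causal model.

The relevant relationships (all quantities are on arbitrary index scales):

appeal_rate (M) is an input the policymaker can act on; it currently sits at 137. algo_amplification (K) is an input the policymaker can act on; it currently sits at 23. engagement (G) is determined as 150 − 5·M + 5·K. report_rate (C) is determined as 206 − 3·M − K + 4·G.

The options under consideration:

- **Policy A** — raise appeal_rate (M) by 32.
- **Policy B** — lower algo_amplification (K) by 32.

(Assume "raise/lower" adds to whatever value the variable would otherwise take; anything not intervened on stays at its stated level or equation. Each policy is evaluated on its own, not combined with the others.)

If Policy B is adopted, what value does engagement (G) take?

-580

Policy B (K − 32):
  M = 137
  K = 23 − 32 = -9
  G = 150 − 5·137 + 5·(-9) = -580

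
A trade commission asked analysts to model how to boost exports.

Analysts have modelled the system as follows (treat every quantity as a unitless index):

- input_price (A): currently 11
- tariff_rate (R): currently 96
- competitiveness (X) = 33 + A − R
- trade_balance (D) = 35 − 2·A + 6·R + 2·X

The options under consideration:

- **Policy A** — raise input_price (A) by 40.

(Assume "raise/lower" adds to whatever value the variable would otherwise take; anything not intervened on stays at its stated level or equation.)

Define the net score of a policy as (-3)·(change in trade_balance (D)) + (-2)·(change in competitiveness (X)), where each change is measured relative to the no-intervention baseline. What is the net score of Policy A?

-80

Baseline:
  A = 11
  R = 96
  X = 33 + 11 − 96 = -52
  D = 35 − 2·11 + 6·96 + 2·(-52) = 485
Policy A (A + 40):
  A = 11 + 40 = 51
  R = 96
  X = 33 + 51 − 96 = -12
  D = 35 − 2·51 + 6·96 + 2·(-12) = 485
ΔD = 485 − 485 = 0; ΔX = -12 − (-52) = 40
Score = (-3)·0 + (-2)·40 = -80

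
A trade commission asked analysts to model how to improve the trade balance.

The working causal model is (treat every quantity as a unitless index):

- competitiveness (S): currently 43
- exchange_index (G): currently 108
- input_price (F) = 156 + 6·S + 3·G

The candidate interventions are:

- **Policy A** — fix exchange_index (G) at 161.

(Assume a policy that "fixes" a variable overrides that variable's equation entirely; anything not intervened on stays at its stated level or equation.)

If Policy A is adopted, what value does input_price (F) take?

Policy A (G := 161):
  S = 43
  G = 161
  F = 156 + 6·43 + 3·161 = 897

897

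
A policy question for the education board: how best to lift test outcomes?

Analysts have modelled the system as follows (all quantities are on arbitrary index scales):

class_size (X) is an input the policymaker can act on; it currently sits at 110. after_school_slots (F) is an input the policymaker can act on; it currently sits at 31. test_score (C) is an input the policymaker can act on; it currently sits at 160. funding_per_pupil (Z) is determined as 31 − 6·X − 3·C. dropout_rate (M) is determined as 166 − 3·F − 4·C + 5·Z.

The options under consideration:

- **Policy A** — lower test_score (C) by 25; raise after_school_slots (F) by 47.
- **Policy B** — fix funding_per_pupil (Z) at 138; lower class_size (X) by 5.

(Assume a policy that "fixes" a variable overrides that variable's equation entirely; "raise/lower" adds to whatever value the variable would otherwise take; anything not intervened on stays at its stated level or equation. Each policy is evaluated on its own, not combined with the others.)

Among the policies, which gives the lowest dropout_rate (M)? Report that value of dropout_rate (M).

-5778

Policy A (C − 25, F + 47):
  X = 110
  F = 31 + 47 = 78
  C = 160 − 25 = 135
  Z = 31 − 6·110 − 3·135 = -1034
  M = 166 − 3·78 − 4·135 + 5·(-1034) = -5778
Policy B (Z := 138, X − 5):
  X = 110 − 5 = 105
  F = 31
  C = 160
  Z = 138
  M = 166 − 3·31 − 4·160 + 5·138 = 123
Comparing — Policy A: M=-5778, Policy B: M=123. Lowest is -5778 (Policy A).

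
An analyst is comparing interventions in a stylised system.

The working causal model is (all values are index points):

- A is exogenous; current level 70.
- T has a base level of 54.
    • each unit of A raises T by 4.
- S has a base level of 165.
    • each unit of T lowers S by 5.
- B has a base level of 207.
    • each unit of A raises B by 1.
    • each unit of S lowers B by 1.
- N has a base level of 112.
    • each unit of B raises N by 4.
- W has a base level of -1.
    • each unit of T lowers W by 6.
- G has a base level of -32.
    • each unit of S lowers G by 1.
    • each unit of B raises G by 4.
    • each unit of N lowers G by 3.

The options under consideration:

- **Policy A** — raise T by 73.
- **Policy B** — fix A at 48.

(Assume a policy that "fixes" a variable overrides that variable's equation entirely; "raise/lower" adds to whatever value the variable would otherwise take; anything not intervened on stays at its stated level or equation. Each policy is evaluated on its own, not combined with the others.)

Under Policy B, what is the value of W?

-1477

Policy B (A := 48):
  A = 48
  T = 54 + 4·48 = 246
  W = -1 − 6·246 = -1477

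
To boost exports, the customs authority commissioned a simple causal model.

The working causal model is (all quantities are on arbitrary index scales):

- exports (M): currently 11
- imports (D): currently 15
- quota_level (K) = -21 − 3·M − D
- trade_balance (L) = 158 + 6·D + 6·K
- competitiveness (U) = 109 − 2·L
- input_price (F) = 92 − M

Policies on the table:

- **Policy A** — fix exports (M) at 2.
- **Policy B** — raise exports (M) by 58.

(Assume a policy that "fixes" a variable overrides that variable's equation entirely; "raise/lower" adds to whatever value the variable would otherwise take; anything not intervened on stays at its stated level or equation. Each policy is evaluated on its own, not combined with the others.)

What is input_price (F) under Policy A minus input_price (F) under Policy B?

Policy A (M := 2):
  M = 2
  F = 92 − 2 = 90
Policy B (M + 58):
  M = 11 + 58 = 69
  F = 92 − 69 = 23
F: 90 − 23 = 67

67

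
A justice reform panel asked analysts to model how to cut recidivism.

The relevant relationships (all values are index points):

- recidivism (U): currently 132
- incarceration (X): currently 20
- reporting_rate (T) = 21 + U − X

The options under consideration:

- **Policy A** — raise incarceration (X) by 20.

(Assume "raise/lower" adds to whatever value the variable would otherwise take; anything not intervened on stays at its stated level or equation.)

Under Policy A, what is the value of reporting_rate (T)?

113

Policy A (X + 20):
  U = 132
  X = 20 + 20 = 40
  T = 21 + 132 − 40 = 113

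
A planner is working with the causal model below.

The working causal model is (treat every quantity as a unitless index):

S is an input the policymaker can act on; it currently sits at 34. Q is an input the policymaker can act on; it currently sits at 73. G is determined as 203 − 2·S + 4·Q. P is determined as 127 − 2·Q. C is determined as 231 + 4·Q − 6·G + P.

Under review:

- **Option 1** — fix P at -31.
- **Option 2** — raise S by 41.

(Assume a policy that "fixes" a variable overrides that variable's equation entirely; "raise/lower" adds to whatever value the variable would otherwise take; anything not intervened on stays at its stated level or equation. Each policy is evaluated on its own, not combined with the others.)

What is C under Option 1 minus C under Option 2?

Option 1 (P := -31):
  S = 34
  Q = 73
  G = 203 − 2·34 + 4·73 = 427
  P = -31
  C = 231 + 4·73 − 6·427 + (-31) = -2070
Option 2 (S + 41):
  S = 34 + 41 = 75
  Q = 73
  G = 203 − 2·75 + 4·73 = 345
  P = 127 − 2·73 = -19
  C = 231 + 4·73 − 6·345 + (-19) = -1566
C: -2070 − (-1566) = -504

-504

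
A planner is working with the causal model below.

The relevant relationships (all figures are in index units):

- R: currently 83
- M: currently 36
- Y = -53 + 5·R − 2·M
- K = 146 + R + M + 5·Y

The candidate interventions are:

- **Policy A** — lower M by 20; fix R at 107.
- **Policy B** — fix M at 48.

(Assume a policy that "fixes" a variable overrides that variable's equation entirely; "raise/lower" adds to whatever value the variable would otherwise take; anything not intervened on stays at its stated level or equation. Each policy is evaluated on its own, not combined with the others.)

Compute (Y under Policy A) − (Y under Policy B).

Policy A (M − 20, R := 107):
  R = 107
  M = 36 − 20 = 16
  Y = -53 + 5·107 − 2·16 = 450
Policy B (M := 48):
  R = 83
  M = 48
  Y = -53 + 5·83 − 2·48 = 266
Y: 450 − 266 = 184

184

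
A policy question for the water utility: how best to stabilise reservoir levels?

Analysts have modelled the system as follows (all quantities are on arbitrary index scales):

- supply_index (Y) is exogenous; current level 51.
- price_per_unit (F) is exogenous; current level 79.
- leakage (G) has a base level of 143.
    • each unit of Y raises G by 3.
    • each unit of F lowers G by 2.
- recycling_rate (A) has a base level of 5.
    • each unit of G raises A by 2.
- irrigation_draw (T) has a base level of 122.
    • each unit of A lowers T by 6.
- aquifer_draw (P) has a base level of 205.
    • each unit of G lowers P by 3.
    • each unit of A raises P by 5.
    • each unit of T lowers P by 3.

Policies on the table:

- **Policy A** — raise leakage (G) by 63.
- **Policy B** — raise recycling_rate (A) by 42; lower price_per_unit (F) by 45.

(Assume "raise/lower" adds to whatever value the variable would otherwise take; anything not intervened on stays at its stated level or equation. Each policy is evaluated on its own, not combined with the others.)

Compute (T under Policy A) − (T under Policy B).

576

Policy A (G + 63):
  Y = 51
  F = 79
  G = 143 + 3·51 − 2·79 (+63 from intervention) = 201
  A = 5 + 2·201 = 407
  T = 122 − 6·407 = -2320
Policy B (A + 42, F − 45):
  Y = 51
  F = 79 − 45 = 34
  G = 143 + 3·51 − 2·34 = 228
  A = 5 + 2·228 (+42 from intervention) = 503
  T = 122 − 6·503 = -2896
T: -2320 − (-2896) = 576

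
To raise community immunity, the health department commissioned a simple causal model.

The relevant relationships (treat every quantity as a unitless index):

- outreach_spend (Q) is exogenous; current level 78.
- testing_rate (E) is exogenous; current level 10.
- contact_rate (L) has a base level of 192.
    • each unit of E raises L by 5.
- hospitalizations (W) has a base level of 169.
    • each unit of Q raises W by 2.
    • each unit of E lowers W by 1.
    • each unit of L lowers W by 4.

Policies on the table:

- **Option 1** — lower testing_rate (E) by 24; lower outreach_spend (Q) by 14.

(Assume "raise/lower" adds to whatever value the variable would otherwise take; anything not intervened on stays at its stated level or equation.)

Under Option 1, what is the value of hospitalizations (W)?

Option 1 (E − 24, Q − 14):
  Q = 78 − 14 = 64
  E = 10 − 24 = -14
  L = 192 + 5·(-14) = 122
  W = 169 + 2·64 − (-14) − 4·122 = -177

-177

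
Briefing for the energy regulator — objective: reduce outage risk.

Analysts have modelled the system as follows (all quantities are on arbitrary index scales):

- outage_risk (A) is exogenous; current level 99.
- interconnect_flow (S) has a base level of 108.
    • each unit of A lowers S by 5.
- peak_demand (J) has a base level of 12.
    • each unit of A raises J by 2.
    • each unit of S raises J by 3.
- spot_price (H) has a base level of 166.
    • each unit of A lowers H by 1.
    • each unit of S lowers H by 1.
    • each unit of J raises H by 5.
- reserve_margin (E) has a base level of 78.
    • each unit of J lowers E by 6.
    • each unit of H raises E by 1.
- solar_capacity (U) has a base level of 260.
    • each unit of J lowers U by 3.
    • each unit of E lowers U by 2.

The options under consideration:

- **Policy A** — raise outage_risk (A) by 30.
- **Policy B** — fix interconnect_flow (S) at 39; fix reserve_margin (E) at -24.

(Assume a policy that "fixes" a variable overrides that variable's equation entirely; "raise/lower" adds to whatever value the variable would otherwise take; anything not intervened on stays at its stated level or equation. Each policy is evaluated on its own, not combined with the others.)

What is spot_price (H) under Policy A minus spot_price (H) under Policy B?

Policy A (A + 30):
  A = 99 + 30 = 129
  S = 108 − 5·129 = -537
  J = 12 + 2·129 + 3·(-537) = -1341
  H = 166 − 129 − (-537) + 5·(-1341) = -6131
Policy B (S := 39, E := -24):
  A = 99
  S = 39
  J = 12 + 2·99 + 3·39 = 327
  H = 166 − 99 − 39 + 5·327 = 1663
H: -6131 − 1663 = -7794

-7794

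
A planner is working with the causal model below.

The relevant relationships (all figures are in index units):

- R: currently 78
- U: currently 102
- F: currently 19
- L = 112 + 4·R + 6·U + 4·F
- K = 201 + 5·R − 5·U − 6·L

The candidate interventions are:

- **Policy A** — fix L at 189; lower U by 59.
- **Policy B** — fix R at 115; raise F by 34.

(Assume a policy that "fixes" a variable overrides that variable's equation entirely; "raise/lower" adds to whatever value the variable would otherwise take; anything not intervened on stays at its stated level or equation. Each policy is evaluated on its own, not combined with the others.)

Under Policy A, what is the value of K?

Policy A (L := 189, U − 59):
  R = 78
  U = 102 − 59 = 43
  F = 19
  L = 189
  K = 201 + 5·78 − 5·43 − 6·189 = -758

-758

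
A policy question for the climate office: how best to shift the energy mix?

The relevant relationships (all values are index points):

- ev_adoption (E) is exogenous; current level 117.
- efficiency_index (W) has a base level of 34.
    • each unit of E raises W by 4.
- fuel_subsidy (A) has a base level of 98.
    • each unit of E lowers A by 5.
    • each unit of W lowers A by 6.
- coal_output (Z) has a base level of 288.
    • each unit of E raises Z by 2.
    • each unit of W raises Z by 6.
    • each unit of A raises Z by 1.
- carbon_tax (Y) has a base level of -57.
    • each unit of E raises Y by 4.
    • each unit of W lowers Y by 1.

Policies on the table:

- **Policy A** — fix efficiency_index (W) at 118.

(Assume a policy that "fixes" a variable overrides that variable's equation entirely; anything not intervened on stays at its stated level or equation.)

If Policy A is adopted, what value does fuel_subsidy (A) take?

-1195

Policy A (W := 118):
  E = 117
  W = 118
  A = 98 − 5·117 − 6·118 = -1195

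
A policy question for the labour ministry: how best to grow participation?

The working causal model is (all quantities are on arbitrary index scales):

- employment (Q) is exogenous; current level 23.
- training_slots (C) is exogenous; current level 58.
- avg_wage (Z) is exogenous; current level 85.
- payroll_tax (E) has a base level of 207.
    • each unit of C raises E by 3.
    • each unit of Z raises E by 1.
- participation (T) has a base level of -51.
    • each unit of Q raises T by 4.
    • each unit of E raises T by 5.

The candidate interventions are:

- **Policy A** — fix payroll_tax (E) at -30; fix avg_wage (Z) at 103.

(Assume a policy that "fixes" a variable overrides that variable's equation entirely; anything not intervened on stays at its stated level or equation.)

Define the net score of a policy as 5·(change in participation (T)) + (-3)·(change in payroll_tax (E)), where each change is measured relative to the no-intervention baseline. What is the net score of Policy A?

Baseline:
  Q = 23
  C = 58
  Z = 85
  E = 207 + 3·58 + 85 = 466
  T = -51 + 4·23 + 5·466 = 2371
Policy A (E := -30, Z := 103):
  Q = 23
  C = 58
  Z = 103
  E = -30
  T = -51 + 4·23 + 5·(-30) = -109
ΔT = -109 − 2371 = -2480; ΔE = -30 − 466 = -496
Score = 5·(-2480) + (-3)·(-496) = -10912

-10912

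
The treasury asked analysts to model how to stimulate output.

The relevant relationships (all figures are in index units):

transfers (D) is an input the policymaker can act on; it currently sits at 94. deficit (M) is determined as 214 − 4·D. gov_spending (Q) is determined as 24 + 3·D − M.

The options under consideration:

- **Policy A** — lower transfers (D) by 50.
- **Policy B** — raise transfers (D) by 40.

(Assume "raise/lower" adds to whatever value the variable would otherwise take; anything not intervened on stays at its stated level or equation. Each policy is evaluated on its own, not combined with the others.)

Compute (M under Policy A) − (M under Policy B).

Policy A (D − 50):
  D = 94 − 50 = 44
  M = 214 − 4·44 = 38
Policy B (D + 40):
  D = 94 + 40 = 134
  M = 214 − 4·134 = -322
M: 38 − (-322) = 360

360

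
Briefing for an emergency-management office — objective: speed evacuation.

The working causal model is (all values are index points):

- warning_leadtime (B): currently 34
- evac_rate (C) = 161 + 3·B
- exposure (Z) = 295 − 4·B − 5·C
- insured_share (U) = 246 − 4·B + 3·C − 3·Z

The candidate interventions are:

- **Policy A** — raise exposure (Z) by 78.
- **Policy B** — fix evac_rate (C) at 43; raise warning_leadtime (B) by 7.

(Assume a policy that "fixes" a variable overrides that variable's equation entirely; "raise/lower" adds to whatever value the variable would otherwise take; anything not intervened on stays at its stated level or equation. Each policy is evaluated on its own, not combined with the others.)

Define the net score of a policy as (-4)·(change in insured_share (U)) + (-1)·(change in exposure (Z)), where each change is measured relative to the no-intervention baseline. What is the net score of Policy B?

Baseline:
  B = 34
  C = 161 + 3·34 = 263
  Z = 295 − 4·34 − 5·263 = -1156
  U = 246 − 4·34 + 3·263 − 3·(-1156) = 4367
Policy B (C := 43, B + 7):
  B = 34 + 7 = 41
  C = 43
  Z = 295 − 4·41 − 5·43 = -84
  U = 246 − 4·41 + 3·43 − 3·(-84) = 463
ΔU = 463 − 4367 = -3904; ΔZ = -84 − (-1156) = 1072
Score = (-4)·(-3904) + (-1)·1072 = 14544

14544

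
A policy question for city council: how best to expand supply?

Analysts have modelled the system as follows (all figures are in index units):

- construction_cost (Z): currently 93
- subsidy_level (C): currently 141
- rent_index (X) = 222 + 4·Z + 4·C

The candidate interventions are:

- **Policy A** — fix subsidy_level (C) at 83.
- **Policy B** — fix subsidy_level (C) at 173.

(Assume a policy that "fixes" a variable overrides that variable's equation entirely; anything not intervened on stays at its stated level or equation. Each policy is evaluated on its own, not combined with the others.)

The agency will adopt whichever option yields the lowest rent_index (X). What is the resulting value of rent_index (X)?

926

Policy A (C := 83):
  Z = 93
  C = 83
  X = 222 + 4·93 + 4·83 = 926
Policy B (C := 173):
  Z = 93
  C = 173
  X = 222 + 4·93 + 4·173 = 1286
Comparing — Policy A: X=926, Policy B: X=1286. Lowest is 926 (Policy A).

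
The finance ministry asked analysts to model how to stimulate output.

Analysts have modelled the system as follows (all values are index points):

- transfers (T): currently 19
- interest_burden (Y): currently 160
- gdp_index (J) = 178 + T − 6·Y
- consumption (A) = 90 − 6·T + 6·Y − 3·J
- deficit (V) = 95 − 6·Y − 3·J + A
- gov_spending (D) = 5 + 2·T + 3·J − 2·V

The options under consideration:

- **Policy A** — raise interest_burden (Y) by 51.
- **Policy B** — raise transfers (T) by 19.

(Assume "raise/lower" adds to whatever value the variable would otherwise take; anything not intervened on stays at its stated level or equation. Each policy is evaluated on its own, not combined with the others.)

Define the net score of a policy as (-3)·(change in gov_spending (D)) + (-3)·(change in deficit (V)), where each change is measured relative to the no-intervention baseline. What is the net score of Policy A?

8262

Baseline:
  T = 19
  Y = 160
  J = 178 + 19 − 6·160 = -763
  A = 90 − 6·19 + 6·160 − 3·(-763) = 3225
  V = 95 − 6·160 − 3·(-763) + 3225 = 4649
  D = 5 + 2·19 + 3·(-763) − 2·4649 = -11544
Policy A (Y + 51):
  T = 19
  Y = 160 + 51 = 211
  J = 178 + 19 − 6·211 = -1069
  A = 90 − 6·19 + 6·211 − 3·(-1069) = 4449
  V = 95 − 6·211 − 3·(-1069) + 4449 = 6485
  D = 5 + 2·19 + 3·(-1069) − 2·6485 = -16134
ΔD = -16134 − (-11544) = -4590; ΔV = 6485 − 4649 = 1836
Score = (-3)·(-4590) + (-3)·1836 = 8262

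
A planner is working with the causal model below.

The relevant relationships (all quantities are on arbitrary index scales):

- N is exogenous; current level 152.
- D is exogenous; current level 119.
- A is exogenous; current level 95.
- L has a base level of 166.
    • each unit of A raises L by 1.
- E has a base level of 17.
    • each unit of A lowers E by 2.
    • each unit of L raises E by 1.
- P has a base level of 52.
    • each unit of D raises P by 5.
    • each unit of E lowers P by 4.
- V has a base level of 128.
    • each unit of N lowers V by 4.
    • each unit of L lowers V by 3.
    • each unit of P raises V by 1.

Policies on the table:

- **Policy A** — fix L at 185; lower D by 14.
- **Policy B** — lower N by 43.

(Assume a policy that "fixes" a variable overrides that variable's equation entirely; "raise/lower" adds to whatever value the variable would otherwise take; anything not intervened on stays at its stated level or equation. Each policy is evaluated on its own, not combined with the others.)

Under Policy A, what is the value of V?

Policy A (L := 185, D − 14):
  N = 152
  D = 119 − 14 = 105
  A = 95
  L = 185
  E = 17 − 2·95 + 185 = 12
  P = 52 + 5·105 − 4·12 = 529
  V = 128 − 4·152 − 3·185 + 529 = -506

-506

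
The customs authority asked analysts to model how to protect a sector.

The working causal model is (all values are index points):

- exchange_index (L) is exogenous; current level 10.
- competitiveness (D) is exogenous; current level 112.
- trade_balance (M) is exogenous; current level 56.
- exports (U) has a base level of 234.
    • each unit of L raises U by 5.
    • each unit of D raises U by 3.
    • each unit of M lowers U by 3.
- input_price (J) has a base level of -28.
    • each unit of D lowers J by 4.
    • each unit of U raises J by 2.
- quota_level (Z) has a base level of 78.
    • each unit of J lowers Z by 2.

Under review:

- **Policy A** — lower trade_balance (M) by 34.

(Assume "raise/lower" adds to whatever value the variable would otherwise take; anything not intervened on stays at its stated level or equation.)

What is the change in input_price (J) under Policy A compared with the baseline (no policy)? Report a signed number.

204

Baseline:
  L = 10
  D = 112
  M = 56
  U = 234 + 5·10 + 3·112 − 3·56 = 452
  J = -28 − 4·112 + 2·452 = 428
Policy A (M − 34):
  L = 10
  D = 112
  M = 56 − 34 = 22
  U = 234 + 5·10 + 3·112 − 3·22 = 554
  J = -28 − 4·112 + 2·554 = 632
Change in J: 632 − 428 = 204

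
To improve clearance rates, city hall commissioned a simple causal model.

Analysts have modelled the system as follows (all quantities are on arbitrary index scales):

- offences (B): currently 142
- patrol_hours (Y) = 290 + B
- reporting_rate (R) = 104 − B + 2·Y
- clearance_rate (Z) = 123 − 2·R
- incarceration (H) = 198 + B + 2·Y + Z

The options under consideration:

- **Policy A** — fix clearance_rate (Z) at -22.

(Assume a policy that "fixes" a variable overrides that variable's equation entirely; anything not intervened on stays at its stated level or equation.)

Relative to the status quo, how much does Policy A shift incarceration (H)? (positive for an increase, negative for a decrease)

Baseline:
  B = 142
  Y = 290 + 142 = 432
  R = 104 − 142 + 2·432 = 826
  Z = 123 − 2·826 = -1529
  H = 198 + 142 + 2·432 + (-1529) = -325
Policy A (Z := -22):
  B = 142
  Y = 290 + 142 = 432
  R = 104 − 142 + 2·432 = 826
  Z = -22
  H = 198 + 142 + 2·432 + (-22) = 1182
Change in H: 1182 − (-325) = 1507

1507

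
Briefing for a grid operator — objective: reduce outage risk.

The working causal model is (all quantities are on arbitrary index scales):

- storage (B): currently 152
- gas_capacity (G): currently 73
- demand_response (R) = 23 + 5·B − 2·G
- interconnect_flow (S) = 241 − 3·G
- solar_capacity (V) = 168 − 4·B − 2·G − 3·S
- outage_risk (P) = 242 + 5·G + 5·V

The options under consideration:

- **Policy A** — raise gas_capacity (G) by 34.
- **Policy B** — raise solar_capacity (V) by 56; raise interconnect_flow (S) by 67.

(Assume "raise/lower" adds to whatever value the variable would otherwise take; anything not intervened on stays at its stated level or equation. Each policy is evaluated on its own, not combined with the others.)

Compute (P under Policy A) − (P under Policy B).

2085

Policy A (G + 34):
  B = 152
  G = 73 + 34 = 107
  S = 241 − 3·107 = -80
  V = 168 − 4·152 − 2·107 − 3·(-80) = -414
  P = 242 + 5·107 + 5·(-414) = -1293
Policy B (V + 56, S + 67):
  B = 152
  G = 73
  S = 241 − 3·73 (+67 from intervention) = 89
  V = 168 − 4·152 − 2·73 − 3·89 (+56 from intervention) = -797
  P = 242 + 5·73 + 5·(-797) = -3378
P: -1293 − (-3378) = 2085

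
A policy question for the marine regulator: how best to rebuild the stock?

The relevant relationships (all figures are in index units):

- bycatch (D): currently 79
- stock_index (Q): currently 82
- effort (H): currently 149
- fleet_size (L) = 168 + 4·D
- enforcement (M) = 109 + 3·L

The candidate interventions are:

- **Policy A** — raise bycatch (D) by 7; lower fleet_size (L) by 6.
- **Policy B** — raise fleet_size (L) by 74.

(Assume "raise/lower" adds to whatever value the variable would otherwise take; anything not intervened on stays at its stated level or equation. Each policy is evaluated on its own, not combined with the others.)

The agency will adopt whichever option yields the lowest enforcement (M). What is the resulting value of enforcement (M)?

Policy A (D + 7, L − 6):
  D = 79 + 7 = 86
  L = 168 + 4·86 (−6 from intervention) = 506
  M = 109 + 3·506 = 1627
Policy B (L + 74):
  D = 79
  L = 168 + 4·79 (+74 from intervention) = 558
  M = 109 + 3·558 = 1783
Comparing — Policy A: M=1627, Policy B: M=1783. Lowest is 1627 (Policy A).

1627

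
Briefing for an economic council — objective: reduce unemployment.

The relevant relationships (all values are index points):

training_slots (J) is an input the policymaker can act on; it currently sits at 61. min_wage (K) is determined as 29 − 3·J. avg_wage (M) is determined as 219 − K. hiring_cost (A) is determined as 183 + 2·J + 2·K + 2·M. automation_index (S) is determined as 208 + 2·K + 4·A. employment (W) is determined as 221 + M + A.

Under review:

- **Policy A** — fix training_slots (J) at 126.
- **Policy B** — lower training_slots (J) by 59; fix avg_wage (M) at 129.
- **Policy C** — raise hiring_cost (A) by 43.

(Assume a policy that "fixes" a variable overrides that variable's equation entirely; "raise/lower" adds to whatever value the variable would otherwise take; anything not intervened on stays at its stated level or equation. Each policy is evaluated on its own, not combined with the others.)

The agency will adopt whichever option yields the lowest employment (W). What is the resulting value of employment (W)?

841

Policy A (J := 126):
  J = 126
  K = 29 − 3·126 = -349
  M = 219 − (-349) = 568
  A = 183 + 2·126 + 2·(-349) + 2·568 = 873
  W = 221 + 568 + 873 = 1662
Policy B (J − 59, M := 129):
  J = 61 − 59 = 2
  K = 29 − 3·2 = 23
  M = 129
  A = 183 + 2·2 + 2·23 + 2·129 = 491
  W = 221 + 129 + 491 = 841
Policy C (A + 43):
  J = 61
  K = 29 − 3·61 = -154
  M = 219 − (-154) = 373
  A = 183 + 2·61 + 2·(-154) + 2·373 (+43 from intervention) = 786
  W = 221 + 373 + 786 = 1380
Comparing — Policy A: W=1662, Policy B: W=841, Policy C: W=1380. Lowest is 841 (Policy B).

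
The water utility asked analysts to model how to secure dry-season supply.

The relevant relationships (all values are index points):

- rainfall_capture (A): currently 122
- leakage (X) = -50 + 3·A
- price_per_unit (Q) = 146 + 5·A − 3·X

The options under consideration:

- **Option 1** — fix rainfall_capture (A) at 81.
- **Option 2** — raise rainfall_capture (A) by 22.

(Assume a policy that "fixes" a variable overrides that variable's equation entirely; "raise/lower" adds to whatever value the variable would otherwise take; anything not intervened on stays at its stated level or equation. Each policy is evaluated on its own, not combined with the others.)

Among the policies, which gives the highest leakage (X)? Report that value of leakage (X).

382

Option 1 (A := 81):
  A = 81
  X = -50 + 3·81 = 193
Option 2 (A + 22):
  A = 122 + 22 = 144
  X = -50 + 3·144 = 382
Comparing — Option 1: X=193, Option 2: X=382. Highest is 382 (Option 2).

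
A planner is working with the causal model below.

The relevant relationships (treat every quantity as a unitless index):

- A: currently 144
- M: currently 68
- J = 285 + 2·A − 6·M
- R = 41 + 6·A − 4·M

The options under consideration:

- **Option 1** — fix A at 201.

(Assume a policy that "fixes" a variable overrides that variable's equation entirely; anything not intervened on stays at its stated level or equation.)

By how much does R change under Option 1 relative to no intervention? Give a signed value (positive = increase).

342

Baseline:
  A = 144
  M = 68
  R = 41 + 6·144 − 4·68 = 633
Option 1 (A := 201):
  A = 201
  M = 68
  R = 41 + 6·201 − 4·68 = 975
Change in R: 975 − 633 = 342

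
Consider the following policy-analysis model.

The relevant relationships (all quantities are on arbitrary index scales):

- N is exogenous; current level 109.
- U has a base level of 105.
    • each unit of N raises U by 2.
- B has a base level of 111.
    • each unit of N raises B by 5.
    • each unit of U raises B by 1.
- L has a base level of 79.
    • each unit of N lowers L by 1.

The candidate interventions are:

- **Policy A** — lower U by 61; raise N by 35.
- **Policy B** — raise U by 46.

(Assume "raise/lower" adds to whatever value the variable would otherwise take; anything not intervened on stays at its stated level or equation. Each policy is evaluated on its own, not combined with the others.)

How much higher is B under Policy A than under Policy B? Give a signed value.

138

Policy A (U − 61, N + 35):
  N = 109 + 35 = 144
  U = 105 + 2·144 (−61 from intervention) = 332
  B = 111 + 5·144 + 332 = 1163
Policy B (U + 46):
  N = 109
  U = 105 + 2·109 (+46 from intervention) = 369
  B = 111 + 5·109 + 369 = 1025
B: 1163 − 1025 = 138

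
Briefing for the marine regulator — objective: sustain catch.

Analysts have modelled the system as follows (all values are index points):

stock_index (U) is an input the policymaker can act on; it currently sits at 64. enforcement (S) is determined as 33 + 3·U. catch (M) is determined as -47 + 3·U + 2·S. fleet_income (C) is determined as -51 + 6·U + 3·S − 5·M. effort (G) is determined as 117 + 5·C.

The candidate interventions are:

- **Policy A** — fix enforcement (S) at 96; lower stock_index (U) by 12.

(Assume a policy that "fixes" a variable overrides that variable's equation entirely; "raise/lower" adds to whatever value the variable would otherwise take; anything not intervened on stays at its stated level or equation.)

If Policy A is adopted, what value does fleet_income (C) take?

-956

Policy A (S := 96, U − 12):
  U = 64 − 12 = 52
  S = 96
  M = -47 + 3·52 + 2·96 = 301
  C = -51 + 6·52 + 3·96 − 5·301 = -956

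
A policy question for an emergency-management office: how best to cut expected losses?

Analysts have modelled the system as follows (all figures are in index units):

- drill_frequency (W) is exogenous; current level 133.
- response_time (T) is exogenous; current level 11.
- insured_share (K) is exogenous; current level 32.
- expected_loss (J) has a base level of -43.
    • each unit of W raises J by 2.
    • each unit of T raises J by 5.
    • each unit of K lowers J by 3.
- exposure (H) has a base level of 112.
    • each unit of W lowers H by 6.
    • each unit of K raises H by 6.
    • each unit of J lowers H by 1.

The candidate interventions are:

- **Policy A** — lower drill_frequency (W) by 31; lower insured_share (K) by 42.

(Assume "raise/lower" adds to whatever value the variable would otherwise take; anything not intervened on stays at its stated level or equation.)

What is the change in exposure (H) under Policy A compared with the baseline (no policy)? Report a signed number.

-130

Baseline:
  W = 133
  T = 11
  K = 32
  J = -43 + 2·133 + 5·11 − 3·32 = 182
  H = 112 − 6·133 + 6·32 − 182 = -676
Policy A (W − 31, K − 42):
  W = 133 − 31 = 102
  T = 11
  K = 32 − 42 = -10
  J = -43 + 2·102 + 5·11 − 3·(-10) = 246
  H = 112 − 6·102 + 6·(-10) − 246 = -806
Change in H: -806 − (-676) = -130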